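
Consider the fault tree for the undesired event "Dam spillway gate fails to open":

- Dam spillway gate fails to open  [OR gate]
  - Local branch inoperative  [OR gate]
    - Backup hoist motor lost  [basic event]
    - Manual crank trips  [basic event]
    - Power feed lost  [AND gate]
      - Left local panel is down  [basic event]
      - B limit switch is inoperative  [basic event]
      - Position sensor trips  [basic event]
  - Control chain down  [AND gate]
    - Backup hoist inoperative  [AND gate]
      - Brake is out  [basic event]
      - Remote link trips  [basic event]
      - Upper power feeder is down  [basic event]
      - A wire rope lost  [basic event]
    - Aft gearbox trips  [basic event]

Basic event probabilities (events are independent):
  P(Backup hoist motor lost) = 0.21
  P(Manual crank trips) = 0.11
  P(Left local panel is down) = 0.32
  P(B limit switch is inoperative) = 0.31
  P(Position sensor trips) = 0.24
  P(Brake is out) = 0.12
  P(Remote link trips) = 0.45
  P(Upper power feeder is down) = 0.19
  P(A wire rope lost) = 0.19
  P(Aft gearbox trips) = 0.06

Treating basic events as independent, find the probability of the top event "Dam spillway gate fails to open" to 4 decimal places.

P(Power feed lost) [AND] = 0.32 × 0.31 × 0.24 = 0.023808
P(Local branch inoperative) [OR] = 1 − (1−0.21) × (1−0.11) × (1−0.023808) = 0.313639
P(Backup hoist inoperative) [AND] = 0.12 × 0.45 × 0.19 × 0.19 = 0.001949
P(Control chain down) [AND] = 0.001949 × 0.06 = 0.000117
P(Dam spillway gate fails to open) [OR] = 1 − (1−0.313639) × (1−0.000117) = 0.313719
Rounded to 4 decimal places: P(Dam spillway gate fails to open) ≈ 0.3137.

0.3137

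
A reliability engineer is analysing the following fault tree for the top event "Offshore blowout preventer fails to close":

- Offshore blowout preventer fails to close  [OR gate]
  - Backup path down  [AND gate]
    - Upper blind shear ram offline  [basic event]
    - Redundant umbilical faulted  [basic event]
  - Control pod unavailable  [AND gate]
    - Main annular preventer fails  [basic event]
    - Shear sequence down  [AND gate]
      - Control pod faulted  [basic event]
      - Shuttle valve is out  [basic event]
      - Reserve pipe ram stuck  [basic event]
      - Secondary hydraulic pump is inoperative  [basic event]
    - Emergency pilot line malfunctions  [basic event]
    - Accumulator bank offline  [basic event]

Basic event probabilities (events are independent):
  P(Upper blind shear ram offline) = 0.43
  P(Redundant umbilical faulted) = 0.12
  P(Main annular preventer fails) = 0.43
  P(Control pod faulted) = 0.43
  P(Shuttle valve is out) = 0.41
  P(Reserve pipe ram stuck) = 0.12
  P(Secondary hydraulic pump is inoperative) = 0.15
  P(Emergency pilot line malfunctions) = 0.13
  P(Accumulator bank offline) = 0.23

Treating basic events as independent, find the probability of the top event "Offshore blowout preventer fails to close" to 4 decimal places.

P(Backup path down) [AND] = 0.43 × 0.12 = 0.051600
P(Shear sequence down) [AND] = 0.43 × 0.41 × 0.12 × 0.15 = 0.003173
P(Control pod unavailable) [AND] = 0.43 × 0.003173 × 0.13 × 0.23 = 0.000041
P(Offshore blowout preventer fails to close) [OR] = 1 − (1−0.051600) × (1−0.000041) = 0.051639
Rounded to 4 decimal places: P(Offshore blowout preventer fails to close) ≈ 0.0516.

0.0516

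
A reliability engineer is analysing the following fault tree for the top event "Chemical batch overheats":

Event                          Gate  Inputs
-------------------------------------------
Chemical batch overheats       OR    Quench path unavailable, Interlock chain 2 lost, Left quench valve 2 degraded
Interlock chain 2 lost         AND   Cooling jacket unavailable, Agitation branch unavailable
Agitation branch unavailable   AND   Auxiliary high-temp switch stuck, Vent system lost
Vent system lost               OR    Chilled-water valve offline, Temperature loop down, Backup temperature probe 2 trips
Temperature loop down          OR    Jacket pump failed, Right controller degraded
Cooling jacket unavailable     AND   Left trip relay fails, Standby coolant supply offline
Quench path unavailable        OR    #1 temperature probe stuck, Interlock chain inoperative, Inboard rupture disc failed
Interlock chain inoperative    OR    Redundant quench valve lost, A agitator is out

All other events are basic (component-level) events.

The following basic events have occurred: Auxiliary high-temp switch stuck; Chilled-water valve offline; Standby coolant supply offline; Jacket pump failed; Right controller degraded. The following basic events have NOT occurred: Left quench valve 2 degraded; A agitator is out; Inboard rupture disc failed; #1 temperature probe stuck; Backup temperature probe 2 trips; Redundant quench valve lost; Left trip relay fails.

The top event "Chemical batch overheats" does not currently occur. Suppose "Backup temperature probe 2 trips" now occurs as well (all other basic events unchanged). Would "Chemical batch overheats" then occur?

No

Counterfactual: set "Backup temperature probe 2 trips" to occurred.
Interlock chain inoperative [OR]: Redundant quench valve lost=not, A agitator is out=not → no input occurs → does not occur.
Quench path unavailable [OR]: #1 temperature probe stuck=not, Interlock chain inoperative=not, Inboard rupture disc failed=not → no input occurs → does not occur.
Cooling jacket unavailable [AND]: Left trip relay fails=not, Standby coolant supply offline=occurs → not all inputs occur → does not occur.
Temperature loop down [OR]: Jacket pump failed=occurs, Right controller degraded=occurs → at least one input occurs → occurs.
Vent system lost [OR]: Chilled-water valve offline=occurs, Temperature loop down=occurs, Backup temperature probe 2 trips=occurs → at least one input occurs → occurs.
Agitation branch unavailable [AND]: Auxiliary high-temp switch stuck=occurs, Vent system lost=occurs → all inputs occur → occurs.
Interlock chain 2 lost [AND]: Cooling jacket unavailable=not, Agitation branch unavailable=occurs → not all inputs occur → does not occur.
Chemical batch overheats [OR]: Quench path unavailable=not, Interlock chain 2 lost=not, Left quench valve 2 degraded=not → no input occurs → does not occur.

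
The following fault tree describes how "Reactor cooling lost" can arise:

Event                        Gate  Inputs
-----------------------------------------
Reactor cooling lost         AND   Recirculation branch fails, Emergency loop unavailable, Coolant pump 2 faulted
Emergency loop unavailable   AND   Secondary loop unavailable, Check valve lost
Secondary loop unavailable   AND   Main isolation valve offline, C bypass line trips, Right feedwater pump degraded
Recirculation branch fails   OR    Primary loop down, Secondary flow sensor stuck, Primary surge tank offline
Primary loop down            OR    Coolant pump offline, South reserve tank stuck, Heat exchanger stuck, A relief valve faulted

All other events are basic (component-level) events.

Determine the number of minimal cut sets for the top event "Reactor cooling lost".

6

Primary loop down [OR]: union of children's cut sets → 4 cut set(s).
Recirculation branch fails [OR]: union of children's cut sets → 6 cut set(s).
Secondary loop unavailable [AND]: one cut set from each child combined → 1 × 1 × 1 = 1 cut set(s).
Emergency loop unavailable [AND]: one cut set from each child combined → 1 × 1 = 1 cut set(s).
Reactor cooling lost [AND]: one cut set from each child combined → 6 × 1 × 1 = 6 cut set(s).
Minimal cut sets: {C bypass line trips, Check valve lost, Coolant pump 2 faulted, Coolant pump offline, Main isolation valve offline, Right feedwater pump degraded}; {C bypass line trips, Check valve lost, Coolant pump 2 faulted, Main isolation valve offline, Right feedwater pump degraded, South reserve tank stuck}; {C bypass line trips, Check valve lost, Coolant pump 2 faulted, Heat exchanger stuck, Main isolation valve offline, Right feedwater pump degraded}; {A relief valve faulted, C bypass line trips, Check valve lost, Coolant pump 2 faulted, Main isolation valve offline, Right feedwater pump degraded}; {C bypass line trips, Check valve lost, Coolant pump 2 faulted, Main isolation valve offline, Right feedwater pump degraded, Secondary flow sensor stuck}; {C bypass line trips, Check valve lost, Coolant pump 2 faulted, Main isolation valve offline, Primary surge tank offline, Right feedwater pump degraded}.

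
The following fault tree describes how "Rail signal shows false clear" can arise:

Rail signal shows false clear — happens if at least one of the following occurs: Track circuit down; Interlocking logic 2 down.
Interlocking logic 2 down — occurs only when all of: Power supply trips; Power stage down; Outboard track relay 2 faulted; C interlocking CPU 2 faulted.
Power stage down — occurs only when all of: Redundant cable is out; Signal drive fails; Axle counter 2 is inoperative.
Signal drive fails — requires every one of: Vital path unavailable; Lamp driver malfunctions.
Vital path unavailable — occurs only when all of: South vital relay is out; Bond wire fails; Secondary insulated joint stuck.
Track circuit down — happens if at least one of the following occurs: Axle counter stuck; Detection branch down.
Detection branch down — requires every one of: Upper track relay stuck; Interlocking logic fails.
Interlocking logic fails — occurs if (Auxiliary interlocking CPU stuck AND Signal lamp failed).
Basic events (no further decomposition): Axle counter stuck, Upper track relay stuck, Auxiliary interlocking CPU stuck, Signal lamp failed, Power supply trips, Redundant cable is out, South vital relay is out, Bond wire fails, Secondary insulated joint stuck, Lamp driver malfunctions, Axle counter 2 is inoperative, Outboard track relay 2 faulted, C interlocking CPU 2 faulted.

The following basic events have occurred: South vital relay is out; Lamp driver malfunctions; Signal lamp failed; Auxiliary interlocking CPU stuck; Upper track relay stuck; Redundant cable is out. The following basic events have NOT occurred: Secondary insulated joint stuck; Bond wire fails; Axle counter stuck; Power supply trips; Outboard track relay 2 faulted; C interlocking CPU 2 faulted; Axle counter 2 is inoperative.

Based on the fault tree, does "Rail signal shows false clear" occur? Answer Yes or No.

Interlocking logic fails [AND]: Auxiliary interlocking CPU stuck=occurs, Signal lamp failed=occurs → all inputs occur → occurs.
Detection branch down [AND]: Upper track relay stuck=occurs, Interlocking logic fails=occurs → all inputs occur → occurs.
Track circuit down [OR]: Axle counter stuck=not, Detection branch down=occurs → at least one input occurs → occurs.
Vital path unavailable [AND]: South vital relay is out=occurs, Bond wire fails=not, Secondary insulated joint stuck=not → not all inputs occur → does not occur.
Signal drive fails [AND]: Vital path unavailable=not, Lamp driver malfunctions=occurs → not all inputs occur → does not occur.
Power stage down [AND]: Redundant cable is out=occurs, Signal drive fails=not, Axle counter 2 is inoperative=not → not all inputs occur → does not occur.
Interlocking logic 2 down [AND]: Power supply trips=not, Power stage down=not, Outboard track relay 2 faulted=not, C interlocking CPU 2 faulted=not → not all inputs occur → does not occur.
Rail signal shows false clear [OR]: Track circuit down=occurs, Interlocking logic 2 down=not → at least one input occurs → occurs.

Yes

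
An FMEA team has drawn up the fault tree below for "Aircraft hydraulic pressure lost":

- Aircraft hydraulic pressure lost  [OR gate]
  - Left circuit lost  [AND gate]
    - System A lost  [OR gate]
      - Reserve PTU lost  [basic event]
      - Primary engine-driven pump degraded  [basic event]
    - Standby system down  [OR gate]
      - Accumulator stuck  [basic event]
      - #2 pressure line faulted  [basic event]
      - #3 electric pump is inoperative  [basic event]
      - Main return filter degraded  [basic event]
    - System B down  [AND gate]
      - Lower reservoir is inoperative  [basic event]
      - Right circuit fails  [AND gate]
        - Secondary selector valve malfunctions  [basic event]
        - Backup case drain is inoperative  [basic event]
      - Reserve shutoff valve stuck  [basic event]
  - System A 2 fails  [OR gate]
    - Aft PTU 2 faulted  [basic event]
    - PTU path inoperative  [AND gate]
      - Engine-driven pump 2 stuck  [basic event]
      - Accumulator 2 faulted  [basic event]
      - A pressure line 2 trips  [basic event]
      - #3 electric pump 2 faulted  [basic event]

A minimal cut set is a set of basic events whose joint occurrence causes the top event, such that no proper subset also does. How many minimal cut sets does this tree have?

System A lost [OR]: union of children's cut sets → 2 cut set(s).
Standby system down [OR]: union of children's cut sets → 4 cut set(s).
Right circuit fails [AND]: one cut set from each child combined → 1 × 1 = 1 cut set(s).
System B down [AND]: one cut set from each child combined → 1 × 1 × 1 = 1 cut set(s).
Left circuit lost [AND]: one cut set from each child combined → 2 × 4 × 1 = 8 cut set(s).
PTU path inoperative [AND]: one cut set from each child combined → 1 × 1 × 1 × 1 = 1 cut set(s).
System A 2 fails [OR]: union of children's cut sets → 2 cut set(s).
Aircraft hydraulic pressure lost [OR]: union of children's cut sets → 10 cut set(s).
Minimal cut sets: {Accumulator stuck, Backup case drain is inoperative, Lower reservoir is inoperative, Reserve PTU lost, Reserve shutoff valve stuck, Secondary selector valve malfunctions}; {#2 pressure line faulted, Backup case drain is inoperative, Lower reservoir is inoperative, Reserve PTU lost, Reserve shutoff valve stuck, Secondary selector valve malfunctions}; {#3 electric pump is inoperative, Backup case drain is inoperative, Lower reservoir is inoperative, Reserve PTU lost, Reserve shutoff valve stuck, Secondary selector valve malfunctions}; {Backup case drain is inoperative, Lower reservoir is inoperative, Main return filter degraded, Reserve PTU lost, Reserve shutoff valve stuck, Secondary selector valve malfunctions}; {Accumulator stuck, Backup case drain is inoperative, Lower reservoir is inoperative, Primary engine-driven pump degraded, Reserve shutoff valve stuck, Secondary selector valve malfunctions}; {#2 pressure line faulted, Backup case drain is inoperative, Lower reservoir is inoperative, Primary engine-driven pump degraded, Reserve shutoff valve stuck, Secondary selector valve malfunctions}; {#3 electric pump is inoperative, Backup case drain is inoperative, Lower reservoir is inoperative, Primary engine-driven pump degraded, Reserve shutoff valve stuck, Secondary selector valve malfunctions}; {Backup case drain is inoperative, Lower reservoir is inoperative, Main return filter degraded, Primary engine-driven pump degraded, Reserve shutoff valve stuck, Secondary selector valve malfunctions}; {Aft PTU 2 faulted}; {#3 electric pump 2 faulted, A pressure line 2 trips, Accumulator 2 faulted, Engine-driven pump 2 stuck}.

10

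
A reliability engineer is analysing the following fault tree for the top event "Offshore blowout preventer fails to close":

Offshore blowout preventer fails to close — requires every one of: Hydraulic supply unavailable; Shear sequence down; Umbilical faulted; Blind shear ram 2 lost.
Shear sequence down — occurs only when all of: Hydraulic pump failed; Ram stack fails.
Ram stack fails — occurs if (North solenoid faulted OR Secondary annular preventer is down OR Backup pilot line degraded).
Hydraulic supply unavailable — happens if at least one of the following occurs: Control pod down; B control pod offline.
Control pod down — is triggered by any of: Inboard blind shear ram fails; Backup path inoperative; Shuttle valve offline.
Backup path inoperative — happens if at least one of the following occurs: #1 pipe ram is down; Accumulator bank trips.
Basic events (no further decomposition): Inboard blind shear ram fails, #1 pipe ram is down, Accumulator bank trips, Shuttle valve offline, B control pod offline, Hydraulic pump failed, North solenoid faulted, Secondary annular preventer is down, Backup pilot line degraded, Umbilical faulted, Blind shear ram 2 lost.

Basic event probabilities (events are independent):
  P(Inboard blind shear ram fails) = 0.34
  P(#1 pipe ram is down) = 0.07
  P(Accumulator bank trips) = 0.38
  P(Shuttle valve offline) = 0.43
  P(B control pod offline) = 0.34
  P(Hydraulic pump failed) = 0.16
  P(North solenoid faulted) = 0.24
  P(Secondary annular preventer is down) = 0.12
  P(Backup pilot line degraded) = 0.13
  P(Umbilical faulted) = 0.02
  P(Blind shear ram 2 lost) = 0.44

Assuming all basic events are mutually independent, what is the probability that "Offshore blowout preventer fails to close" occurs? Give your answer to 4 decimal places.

0.0005

P(Backup path inoperative) [OR] = 1 − (1−0.07) × (1−0.38) = 0.423400
P(Control pod down) [OR] = 1 − (1−0.34) × (1−0.423400) × (1−0.43) = 0.783083
P(Hydraulic supply unavailable) [OR] = 1 − (1−0.783083) × (1−0.34) = 0.856835
P(Ram stack fails) [OR] = 1 − (1−0.24) × (1−0.12) × (1−0.13) = 0.418144
P(Shear sequence down) [AND] = 0.16 × 0.418144 = 0.066903
P(Offshore blowout preventer fails to close) [AND] = 0.856835 × 0.066903 × 0.02 × 0.44 = 0.000504
Rounded to 4 decimal places: P(Offshore blowout preventer fails to close) ≈ 0.0005.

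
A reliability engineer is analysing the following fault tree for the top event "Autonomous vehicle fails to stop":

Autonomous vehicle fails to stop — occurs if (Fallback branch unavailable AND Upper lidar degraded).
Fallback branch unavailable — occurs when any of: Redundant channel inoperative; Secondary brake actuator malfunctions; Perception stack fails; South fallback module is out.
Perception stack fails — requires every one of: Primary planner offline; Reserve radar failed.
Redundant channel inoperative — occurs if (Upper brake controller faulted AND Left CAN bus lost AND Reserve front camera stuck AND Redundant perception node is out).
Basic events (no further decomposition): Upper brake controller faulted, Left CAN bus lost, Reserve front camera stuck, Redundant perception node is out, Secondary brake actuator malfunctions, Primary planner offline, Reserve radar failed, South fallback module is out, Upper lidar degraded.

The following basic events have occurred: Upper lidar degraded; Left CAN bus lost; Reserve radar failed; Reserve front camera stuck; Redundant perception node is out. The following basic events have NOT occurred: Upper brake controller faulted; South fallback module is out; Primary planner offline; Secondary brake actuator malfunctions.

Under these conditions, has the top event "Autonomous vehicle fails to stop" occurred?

No

Redundant channel inoperative [AND]: Upper brake controller faulted=not, Left CAN bus lost=occurs, Reserve front camera stuck=occurs, Redundant perception node is out=occurs → not all inputs occur → does not occur.
Perception stack fails [AND]: Primary planner offline=not, Reserve radar failed=occurs → not all inputs occur → does not occur.
Fallback branch unavailable [OR]: Redundant channel inoperative=not, Secondary brake actuator malfunctions=not, Perception stack fails=not, South fallback module is out=not → no input occurs → does not occur.
Autonomous vehicle fails to stop [AND]: Fallback branch unavailable=not, Upper lidar degraded=occurs → not all inputs occur → does not occur.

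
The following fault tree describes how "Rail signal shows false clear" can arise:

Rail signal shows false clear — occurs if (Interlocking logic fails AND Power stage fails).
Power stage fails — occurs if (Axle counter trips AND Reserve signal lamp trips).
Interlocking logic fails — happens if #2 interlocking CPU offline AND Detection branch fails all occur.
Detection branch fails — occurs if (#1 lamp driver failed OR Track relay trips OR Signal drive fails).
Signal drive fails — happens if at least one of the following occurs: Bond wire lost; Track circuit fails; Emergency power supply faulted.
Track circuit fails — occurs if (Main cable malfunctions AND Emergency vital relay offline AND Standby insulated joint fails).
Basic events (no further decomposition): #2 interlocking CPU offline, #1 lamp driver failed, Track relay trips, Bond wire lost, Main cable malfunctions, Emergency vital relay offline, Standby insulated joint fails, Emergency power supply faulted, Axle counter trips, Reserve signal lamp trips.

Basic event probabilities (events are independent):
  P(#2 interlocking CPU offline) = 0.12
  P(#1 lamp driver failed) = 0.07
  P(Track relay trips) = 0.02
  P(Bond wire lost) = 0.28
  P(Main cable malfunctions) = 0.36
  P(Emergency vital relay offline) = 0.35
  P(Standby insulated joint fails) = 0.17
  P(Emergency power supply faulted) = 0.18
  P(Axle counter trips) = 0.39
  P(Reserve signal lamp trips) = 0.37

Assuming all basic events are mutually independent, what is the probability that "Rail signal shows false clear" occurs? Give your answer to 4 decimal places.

0.0082

P(Track circuit fails) [AND] = 0.36 × 0.35 × 0.17 = 0.021420
P(Signal drive fails) [OR] = 1 − (1−0.28) × (1−0.021420) × (1−0.18) = 0.422246
P(Detection branch fails) [OR] = 1 − (1−0.07) × (1−0.02) × (1−0.422246) = 0.473435
P(Interlocking logic fails) [AND] = 0.12 × 0.473435 = 0.056812
P(Power stage fails) [AND] = 0.39 × 0.37 = 0.144300
P(Rail signal shows false clear) [AND] = 0.056812 × 0.144300 = 0.008198
Rounded to 4 decimal places: P(Rail signal shows false clear) ≈ 0.0082.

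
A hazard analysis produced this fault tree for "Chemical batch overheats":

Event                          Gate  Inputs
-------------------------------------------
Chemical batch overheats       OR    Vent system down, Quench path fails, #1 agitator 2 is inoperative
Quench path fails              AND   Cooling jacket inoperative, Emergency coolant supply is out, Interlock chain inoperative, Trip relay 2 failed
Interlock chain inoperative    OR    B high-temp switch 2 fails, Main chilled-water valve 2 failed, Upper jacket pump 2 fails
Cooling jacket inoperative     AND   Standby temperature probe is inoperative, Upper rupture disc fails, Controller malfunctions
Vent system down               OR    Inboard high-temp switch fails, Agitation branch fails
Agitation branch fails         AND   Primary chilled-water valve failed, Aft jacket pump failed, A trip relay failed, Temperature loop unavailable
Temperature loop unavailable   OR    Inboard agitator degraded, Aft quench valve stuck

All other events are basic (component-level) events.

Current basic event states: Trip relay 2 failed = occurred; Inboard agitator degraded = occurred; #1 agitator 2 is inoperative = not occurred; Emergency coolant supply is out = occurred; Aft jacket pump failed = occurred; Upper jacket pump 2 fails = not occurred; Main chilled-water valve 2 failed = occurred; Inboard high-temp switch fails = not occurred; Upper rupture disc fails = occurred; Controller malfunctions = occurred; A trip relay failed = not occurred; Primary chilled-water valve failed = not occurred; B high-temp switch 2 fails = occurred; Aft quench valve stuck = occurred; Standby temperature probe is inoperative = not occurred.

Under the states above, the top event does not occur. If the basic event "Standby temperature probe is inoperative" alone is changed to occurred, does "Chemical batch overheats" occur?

Counterfactual: set "Standby temperature probe is inoperative" to occurred.
Temperature loop unavailable [OR]: Inboard agitator degraded=occurs, Aft quench valve stuck=occurs → at least one input occurs → occurs.
Agitation branch fails [AND]: Primary chilled-water valve failed=not, Aft jacket pump failed=occurs, A trip relay failed=not, Temperature loop unavailable=occurs → not all inputs occur → does not occur.
Vent system down [OR]: Inboard high-temp switch fails=not, Agitation branch fails=not → no input occurs → does not occur.
Cooling jacket inoperative [AND]: Standby temperature probe is inoperative=occurs, Upper rupture disc fails=occurs, Controller malfunctions=occurs → all inputs occur → occurs.
Interlock chain inoperative [OR]: B high-temp switch 2 fails=occurs, Main chilled-water valve 2 failed=occurs, Upper jacket pump 2 fails=not → at least one input occurs → occurs.
Quench path fails [AND]: Cooling jacket inoperative=occurs, Emergency coolant supply is out=occurs, Interlock chain inoperative=occurs, Trip relay 2 failed=occurs → all inputs occur → occurs.
Chemical batch overheats [OR]: Vent system down=not, Quench path fails=occurs, #1 agitator 2 is inoperative=not → at least one input occurs → occurs.

Yes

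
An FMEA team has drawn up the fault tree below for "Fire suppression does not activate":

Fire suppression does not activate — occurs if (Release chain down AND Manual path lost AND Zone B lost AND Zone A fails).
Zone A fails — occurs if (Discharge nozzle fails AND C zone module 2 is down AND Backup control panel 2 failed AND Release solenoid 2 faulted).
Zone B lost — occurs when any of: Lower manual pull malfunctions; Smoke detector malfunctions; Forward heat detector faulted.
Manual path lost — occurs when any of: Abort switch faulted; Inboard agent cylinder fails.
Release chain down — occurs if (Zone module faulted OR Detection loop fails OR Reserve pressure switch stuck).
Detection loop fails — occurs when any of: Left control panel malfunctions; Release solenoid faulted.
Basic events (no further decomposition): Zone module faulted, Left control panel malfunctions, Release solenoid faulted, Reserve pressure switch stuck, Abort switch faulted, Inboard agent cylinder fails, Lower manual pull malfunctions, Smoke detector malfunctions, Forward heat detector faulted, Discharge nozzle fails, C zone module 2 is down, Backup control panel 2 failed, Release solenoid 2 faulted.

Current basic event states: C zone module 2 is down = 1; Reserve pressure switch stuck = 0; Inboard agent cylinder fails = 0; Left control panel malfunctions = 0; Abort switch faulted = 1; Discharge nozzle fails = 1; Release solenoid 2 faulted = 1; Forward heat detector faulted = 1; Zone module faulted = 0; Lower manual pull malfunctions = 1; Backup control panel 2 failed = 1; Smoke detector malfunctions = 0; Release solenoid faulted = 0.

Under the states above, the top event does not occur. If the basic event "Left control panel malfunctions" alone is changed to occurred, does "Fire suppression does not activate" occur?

Yes

Counterfactual: set "Left control panel malfunctions" to occurred.
Detection loop fails [OR]: Left control panel malfunctions=occurs, Release solenoid faulted=not → at least one input occurs → occurs.
Release chain down [OR]: Zone module faulted=not, Detection loop fails=occurs, Reserve pressure switch stuck=not → at least one input occurs → occurs.
Manual path lost [OR]: Abort switch faulted=occurs, Inboard agent cylinder fails=not → at least one input occurs → occurs.
Zone B lost [OR]: Lower manual pull malfunctions=occurs, Smoke detector malfunctions=not, Forward heat detector faulted=occurs → at least one input occurs → occurs.
Zone A fails [AND]: Discharge nozzle fails=occurs, C zone module 2 is down=occurs, Backup control panel 2 failed=occurs, Release solenoid 2 faulted=occurs → all inputs occur → occurs.
Fire suppression does not activate [AND]: Release chain down=occurs, Manual path lost=occurs, Zone B lost=occurs, Zone A fails=occurs → all inputs occur → occurs.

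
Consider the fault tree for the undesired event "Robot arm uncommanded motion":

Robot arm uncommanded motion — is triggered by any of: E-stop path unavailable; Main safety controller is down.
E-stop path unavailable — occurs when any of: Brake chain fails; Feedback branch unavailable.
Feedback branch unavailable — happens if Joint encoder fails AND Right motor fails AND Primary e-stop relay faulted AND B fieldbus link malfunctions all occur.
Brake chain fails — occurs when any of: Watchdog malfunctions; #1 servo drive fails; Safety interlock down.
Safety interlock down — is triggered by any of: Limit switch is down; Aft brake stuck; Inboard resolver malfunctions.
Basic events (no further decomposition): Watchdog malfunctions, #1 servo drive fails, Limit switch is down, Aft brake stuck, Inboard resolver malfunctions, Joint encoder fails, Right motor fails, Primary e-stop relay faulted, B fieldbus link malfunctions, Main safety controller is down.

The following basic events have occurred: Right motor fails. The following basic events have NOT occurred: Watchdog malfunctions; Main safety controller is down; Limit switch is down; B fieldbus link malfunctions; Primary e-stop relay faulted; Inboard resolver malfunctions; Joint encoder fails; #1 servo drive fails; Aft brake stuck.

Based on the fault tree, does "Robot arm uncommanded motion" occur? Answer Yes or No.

No

Safety interlock down [OR]: Limit switch is down=not, Aft brake stuck=not, Inboard resolver malfunctions=not → no input occurs → does not occur.
Brake chain fails [OR]: Watchdog malfunctions=not, #1 servo drive fails=not, Safety interlock down=not → no input occurs → does not occur.
Feedback branch unavailable [AND]: Joint encoder fails=not, Right motor fails=occurs, Primary e-stop relay faulted=not, B fieldbus link malfunctions=not → not all inputs occur → does not occur.
E-stop path unavailable [OR]: Brake chain fails=not, Feedback branch unavailable=not → no input occurs → does not occur.
Robot arm uncommanded motion [OR]: E-stop path unavailable=not, Main safety controller is down=not → no input occurs → does not occur.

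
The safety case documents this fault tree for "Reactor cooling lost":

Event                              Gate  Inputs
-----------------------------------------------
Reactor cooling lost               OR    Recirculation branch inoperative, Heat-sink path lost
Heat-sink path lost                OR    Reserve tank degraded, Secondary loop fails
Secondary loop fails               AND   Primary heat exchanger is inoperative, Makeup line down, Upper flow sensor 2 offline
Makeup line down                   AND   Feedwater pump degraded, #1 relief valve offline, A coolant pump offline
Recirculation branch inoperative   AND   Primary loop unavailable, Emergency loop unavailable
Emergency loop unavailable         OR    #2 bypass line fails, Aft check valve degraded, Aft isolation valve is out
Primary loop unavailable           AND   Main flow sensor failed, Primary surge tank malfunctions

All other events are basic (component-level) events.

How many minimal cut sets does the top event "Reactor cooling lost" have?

Primary loop unavailable [AND]: one cut set from each child combined → 1 × 1 = 1 cut set(s).
Emergency loop unavailable [OR]: union of children's cut sets → 3 cut set(s).
Recirculation branch inoperative [AND]: one cut set from each child combined → 1 × 3 = 3 cut set(s).
Makeup line down [AND]: one cut set from each child combined → 1 × 1 × 1 = 1 cut set(s).
Secondary loop fails [AND]: one cut set from each child combined → 1 × 1 × 1 = 1 cut set(s).
Heat-sink path lost [OR]: union of children's cut sets → 2 cut set(s).
Reactor cooling lost [OR]: union of children's cut sets → 5 cut set(s).
Minimal cut sets: {#2 bypass line fails, Main flow sensor failed, Primary surge tank malfunctions}; {Aft check valve degraded, Main flow sensor failed, Primary surge tank malfunctions}; {Aft isolation valve is out, Main flow sensor failed, Primary surge tank malfunctions}; {Reserve tank degraded}; {#1 relief valve offline, A coolant pump offline, Feedwater pump degraded, Primary heat exchanger is inoperative, Upper flow sensor 2 offline}.

5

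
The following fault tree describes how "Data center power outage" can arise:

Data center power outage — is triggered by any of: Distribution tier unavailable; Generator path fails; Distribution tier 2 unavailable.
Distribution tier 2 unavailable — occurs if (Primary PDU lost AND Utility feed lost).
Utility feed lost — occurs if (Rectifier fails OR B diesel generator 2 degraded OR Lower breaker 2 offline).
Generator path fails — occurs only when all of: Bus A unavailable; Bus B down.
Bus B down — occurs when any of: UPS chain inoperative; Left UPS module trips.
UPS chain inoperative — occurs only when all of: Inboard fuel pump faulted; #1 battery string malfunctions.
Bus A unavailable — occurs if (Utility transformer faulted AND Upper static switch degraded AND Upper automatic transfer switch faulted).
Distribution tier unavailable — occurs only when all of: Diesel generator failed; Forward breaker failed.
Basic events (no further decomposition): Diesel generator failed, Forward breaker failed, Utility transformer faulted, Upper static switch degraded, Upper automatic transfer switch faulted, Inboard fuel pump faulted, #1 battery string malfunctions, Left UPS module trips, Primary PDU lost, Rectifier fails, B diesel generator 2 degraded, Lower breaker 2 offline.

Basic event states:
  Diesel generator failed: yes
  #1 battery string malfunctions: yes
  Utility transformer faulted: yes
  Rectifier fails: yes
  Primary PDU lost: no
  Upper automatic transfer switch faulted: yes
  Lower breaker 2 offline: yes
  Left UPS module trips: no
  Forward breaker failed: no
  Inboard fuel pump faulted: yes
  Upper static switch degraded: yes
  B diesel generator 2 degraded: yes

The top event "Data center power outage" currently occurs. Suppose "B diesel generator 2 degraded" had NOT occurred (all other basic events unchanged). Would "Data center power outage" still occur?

Counterfactual: set "B diesel generator 2 degraded" to not occurred.
Distribution tier unavailable [AND]: Diesel generator failed=occurs, Forward breaker failed=not → not all inputs occur → does not occur.
Bus A unavailable [AND]: Utility transformer faulted=occurs, Upper static switch degraded=occurs, Upper automatic transfer switch faulted=occurs → all inputs occur → occurs.
UPS chain inoperative [AND]: Inboard fuel pump faulted=occurs, #1 battery string malfunctions=occurs → all inputs occur → occurs.
Bus B down [OR]: UPS chain inoperative=occurs, Left UPS module trips=not → at least one input occurs → occurs.
Generator path fails [AND]: Bus A unavailable=occurs, Bus B down=occurs → all inputs occur → occurs.
Utility feed lost [OR]: Rectifier fails=occurs, B diesel generator 2 degraded=not, Lower breaker 2 offline=occurs → at least one input occurs → occurs.
Distribution tier 2 unavailable [AND]: Primary PDU lost=not, Utility feed lost=occurs → not all inputs occur → does not occur.
Data center power outage [OR]: Distribution tier unavailable=not, Generator path fails=occurs, Distribution tier 2 unavailable=not → at least one input occurs → occurs.

Yes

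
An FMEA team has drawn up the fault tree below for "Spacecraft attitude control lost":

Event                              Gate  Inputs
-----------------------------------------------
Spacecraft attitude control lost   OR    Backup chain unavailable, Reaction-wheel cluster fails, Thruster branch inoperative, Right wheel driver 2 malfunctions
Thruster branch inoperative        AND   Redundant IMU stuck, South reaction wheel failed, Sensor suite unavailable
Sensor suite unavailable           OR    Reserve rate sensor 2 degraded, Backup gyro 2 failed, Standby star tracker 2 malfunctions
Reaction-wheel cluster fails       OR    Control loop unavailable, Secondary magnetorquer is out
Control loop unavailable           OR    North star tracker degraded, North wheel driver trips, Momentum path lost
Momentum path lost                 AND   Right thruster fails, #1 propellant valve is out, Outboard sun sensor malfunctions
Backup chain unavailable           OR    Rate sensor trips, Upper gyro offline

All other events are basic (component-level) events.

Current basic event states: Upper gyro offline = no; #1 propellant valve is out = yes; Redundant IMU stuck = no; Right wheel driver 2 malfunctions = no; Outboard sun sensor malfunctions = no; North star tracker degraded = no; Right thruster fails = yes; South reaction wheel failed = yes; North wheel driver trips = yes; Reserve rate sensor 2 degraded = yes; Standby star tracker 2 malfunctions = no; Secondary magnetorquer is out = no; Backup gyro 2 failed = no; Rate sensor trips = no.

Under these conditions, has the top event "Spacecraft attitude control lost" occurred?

Backup chain unavailable [OR]: Rate sensor trips=not, Upper gyro offline=not → no input occurs → does not occur.
Momentum path lost [AND]: Right thruster fails=occurs, #1 propellant valve is out=occurs, Outboard sun sensor malfunctions=not → not all inputs occur → does not occur.
Control loop unavailable [OR]: North star tracker degraded=not, North wheel driver trips=occurs, Momentum path lost=not → at least one input occurs → occurs.
Reaction-wheel cluster fails [OR]: Control loop unavailable=occurs, Secondary magnetorquer is out=not → at least one input occurs → occurs.
Sensor suite unavailable [OR]: Reserve rate sensor 2 degraded=occurs, Backup gyro 2 failed=not, Standby star tracker 2 malfunctions=not → at least one input occurs → occurs.
Thruster branch inoperative [AND]: Redundant IMU stuck=not, South reaction wheel failed=occurs, Sensor suite unavailable=occurs → not all inputs occur → does not occur.
Spacecraft attitude control lost [OR]: Backup chain unavailable=not, Reaction-wheel cluster fails=occurs, Thruster branch inoperative=not, Right wheel driver 2 malfunctions=not → at least one input occurs → occurs.

Yes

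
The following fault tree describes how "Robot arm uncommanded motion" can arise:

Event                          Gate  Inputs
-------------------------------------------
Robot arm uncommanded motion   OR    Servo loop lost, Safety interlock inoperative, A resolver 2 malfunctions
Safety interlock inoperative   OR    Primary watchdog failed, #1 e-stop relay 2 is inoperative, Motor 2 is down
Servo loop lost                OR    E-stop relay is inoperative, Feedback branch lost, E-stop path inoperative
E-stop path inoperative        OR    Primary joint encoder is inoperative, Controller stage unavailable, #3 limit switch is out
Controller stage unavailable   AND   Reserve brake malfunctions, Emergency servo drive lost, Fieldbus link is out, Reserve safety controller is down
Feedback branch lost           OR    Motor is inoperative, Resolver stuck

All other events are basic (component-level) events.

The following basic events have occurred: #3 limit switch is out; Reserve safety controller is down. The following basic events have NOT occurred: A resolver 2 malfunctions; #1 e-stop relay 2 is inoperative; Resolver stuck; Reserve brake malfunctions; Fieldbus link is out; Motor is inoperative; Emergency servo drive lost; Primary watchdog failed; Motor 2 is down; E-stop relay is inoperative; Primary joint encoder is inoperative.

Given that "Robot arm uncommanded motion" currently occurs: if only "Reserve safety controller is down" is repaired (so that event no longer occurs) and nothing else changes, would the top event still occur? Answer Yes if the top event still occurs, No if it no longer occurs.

Counterfactual: set "Reserve safety controller is down" to not occurred.
Feedback branch lost [OR]: Motor is inoperative=not, Resolver stuck=not → no input occurs → does not occur.
Controller stage unavailable [AND]: Reserve brake malfunctions=not, Emergency servo drive lost=not, Fieldbus link is out=not, Reserve safety controller is down=not → not all inputs occur → does not occur.
E-stop path inoperative [OR]: Primary joint encoder is inoperative=not, Controller stage unavailable=not, #3 limit switch is out=occurs → at least one input occurs → occurs.
Servo loop lost [OR]: E-stop relay is inoperative=not, Feedback branch lost=not, E-stop path inoperative=occurs → at least one input occurs → occurs.
Safety interlock inoperative [OR]: Primary watchdog failed=not, #1 e-stop relay 2 is inoperative=not, Motor 2 is down=not → no input occurs → does not occur.
Robot arm uncommanded motion [OR]: Servo loop lost=occurs, Safety interlock inoperative=not, A resolver 2 malfunctions=not → at least one input occurs → occurs.

Yes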